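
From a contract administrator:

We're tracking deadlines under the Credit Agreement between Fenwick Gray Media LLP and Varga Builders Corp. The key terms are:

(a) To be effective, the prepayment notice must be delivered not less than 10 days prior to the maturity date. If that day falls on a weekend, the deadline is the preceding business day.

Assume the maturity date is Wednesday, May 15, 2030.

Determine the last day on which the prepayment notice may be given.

May 15, 2030 minus 10 days is May 5, 2030. That is a Sunday, so the deadline moves back to Friday, May 3, 2030.

May 3, 2030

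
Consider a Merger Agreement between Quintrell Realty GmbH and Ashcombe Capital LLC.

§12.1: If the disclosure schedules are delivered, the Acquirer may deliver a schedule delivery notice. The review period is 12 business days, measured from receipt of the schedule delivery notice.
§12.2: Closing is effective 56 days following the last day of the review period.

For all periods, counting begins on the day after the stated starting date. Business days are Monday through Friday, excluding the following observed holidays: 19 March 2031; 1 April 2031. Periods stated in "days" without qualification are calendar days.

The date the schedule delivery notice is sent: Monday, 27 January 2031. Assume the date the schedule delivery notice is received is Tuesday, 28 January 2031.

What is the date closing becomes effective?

The last day of the review period: 12 business days after Tuesday, 28 January 2031, skipping weekends — Jan 29, Jan 30, Jan 31, Feb 3, …, Feb 11, Feb 12, Feb 13 — lands on Thursday, 13 February 2031.
The date closing becomes effective: 56 calendar days after 13 February 2031 is 10 April 2031.

10 April 2031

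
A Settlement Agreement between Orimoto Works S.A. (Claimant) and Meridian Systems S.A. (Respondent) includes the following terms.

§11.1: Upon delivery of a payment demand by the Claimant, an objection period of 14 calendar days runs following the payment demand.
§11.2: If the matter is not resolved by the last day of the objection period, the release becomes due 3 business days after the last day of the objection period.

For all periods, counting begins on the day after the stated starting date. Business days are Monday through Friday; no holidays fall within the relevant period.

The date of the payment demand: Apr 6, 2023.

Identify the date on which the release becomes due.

Adding 14 calendar days to Apr 6, 2023 gives Apr 20, 2023, which is the last day of the objection period.
From Thursday, Apr 20, 2023, 3 business days (Apr 21, Apr 24, Apr 25, skipping weekends) brings us to Tuesday, Apr 25, 2023, which is the date on which the release becomes due.

Apr 25, 2023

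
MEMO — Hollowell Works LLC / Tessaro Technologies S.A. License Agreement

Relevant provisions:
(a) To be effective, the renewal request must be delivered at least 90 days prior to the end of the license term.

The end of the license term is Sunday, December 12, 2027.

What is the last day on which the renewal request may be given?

September 13, 2027

December 12, 2027 minus 90 days is September 13, 2027.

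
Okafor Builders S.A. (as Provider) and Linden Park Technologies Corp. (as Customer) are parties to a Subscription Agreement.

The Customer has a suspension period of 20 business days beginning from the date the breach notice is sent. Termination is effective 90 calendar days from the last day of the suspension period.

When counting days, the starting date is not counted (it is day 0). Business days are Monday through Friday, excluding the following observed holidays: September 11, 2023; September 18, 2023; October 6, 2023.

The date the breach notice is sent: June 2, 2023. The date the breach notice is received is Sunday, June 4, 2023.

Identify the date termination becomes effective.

September 28, 2023

The last day of the suspension period: 20 business days after Friday, June 2, 2023, skipping weekends — Jun 5, Jun 6, Jun 7, Jun 8, …, Jun 28, Jun 29, Jun 30 — lands on Friday, June 30, 2023.
Adding 90 calendar days to June 30, 2023 gives September 28, 2023, which is the date termination becomes effective.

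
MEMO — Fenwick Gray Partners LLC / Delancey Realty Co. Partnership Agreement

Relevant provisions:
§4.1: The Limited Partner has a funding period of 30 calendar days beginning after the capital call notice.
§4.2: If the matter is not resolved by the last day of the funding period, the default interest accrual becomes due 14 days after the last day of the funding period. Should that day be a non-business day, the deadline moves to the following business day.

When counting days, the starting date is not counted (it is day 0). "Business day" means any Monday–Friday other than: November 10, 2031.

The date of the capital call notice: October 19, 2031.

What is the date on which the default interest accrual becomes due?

The last day of the funding period: 30 calendar days after October 19, 2031 is November 18, 2031.
The date on which the default interest accrual becomes due: 14 calendar days after November 18, 2031 is December 2, 2031. December 2, 2031 is a Tuesday and is not a listed holiday, so no roll-forward applies.

December 2, 2031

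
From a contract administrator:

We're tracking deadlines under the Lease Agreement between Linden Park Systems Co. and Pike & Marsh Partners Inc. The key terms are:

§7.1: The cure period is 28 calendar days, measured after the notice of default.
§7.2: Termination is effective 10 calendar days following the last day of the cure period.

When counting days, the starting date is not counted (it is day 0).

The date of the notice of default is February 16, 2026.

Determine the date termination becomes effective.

The last day of the cure period: February 16, 2026 + 28 days = March 16, 2026.
The date termination becomes effective: March 16, 2026 + 10 days = March 26, 2026.

March 26, 2026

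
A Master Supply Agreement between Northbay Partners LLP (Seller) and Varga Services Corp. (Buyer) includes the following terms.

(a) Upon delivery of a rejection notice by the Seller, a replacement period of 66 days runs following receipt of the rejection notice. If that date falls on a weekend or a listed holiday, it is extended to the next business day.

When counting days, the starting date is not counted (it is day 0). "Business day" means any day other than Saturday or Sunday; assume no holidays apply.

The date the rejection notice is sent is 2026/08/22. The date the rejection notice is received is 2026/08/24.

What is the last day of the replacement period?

The last day of the replacement period: 2026/08/24 + 66 days = 2026/10/29. 2026/10/29 is a Thursday, so no roll-forward applies.

2026/10/29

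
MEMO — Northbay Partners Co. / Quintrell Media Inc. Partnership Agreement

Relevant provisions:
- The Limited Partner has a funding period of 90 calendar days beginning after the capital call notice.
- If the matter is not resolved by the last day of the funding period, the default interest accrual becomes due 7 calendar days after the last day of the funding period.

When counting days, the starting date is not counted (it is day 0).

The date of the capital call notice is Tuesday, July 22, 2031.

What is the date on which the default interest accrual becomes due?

October 27, 2031

The last day of the funding period: 90 calendar days after July 22, 2031 is October 20, 2031.
The date on which the default interest accrual becomes due: 7 calendar days after October 20, 2031 is October 27, 2031.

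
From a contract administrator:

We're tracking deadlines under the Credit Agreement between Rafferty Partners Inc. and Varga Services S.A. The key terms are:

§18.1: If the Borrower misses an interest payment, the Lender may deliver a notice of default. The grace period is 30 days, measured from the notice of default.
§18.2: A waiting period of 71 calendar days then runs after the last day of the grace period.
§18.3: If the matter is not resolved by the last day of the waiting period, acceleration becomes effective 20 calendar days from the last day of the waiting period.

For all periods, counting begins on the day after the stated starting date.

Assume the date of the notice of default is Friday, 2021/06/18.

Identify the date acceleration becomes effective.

2021/10/17

The last day of the grace period: 2021/06/18 + 30 days = 2021/07/18.
The last day of the waiting period: 71 calendar days after 2021/07/18 is 2021/09/27.
The date acceleration becomes effective: 20 calendar days after 2021/09/27 is 2021/10/17.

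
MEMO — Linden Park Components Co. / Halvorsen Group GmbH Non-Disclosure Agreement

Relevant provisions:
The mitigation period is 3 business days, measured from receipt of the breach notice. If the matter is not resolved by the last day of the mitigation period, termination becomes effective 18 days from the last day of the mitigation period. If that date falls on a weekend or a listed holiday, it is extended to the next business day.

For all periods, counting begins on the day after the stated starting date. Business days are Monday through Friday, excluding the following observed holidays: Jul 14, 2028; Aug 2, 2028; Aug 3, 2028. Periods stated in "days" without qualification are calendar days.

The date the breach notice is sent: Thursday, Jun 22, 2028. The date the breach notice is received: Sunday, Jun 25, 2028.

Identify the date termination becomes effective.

Jul 17, 2028

From Sunday, Jun 25, 2028, 3 business days (Jun 26, Jun 27, Jun 28, skipping weekends) brings us to Wednesday, Jun 28, 2028, which is the last day of the mitigation period.
The date termination becomes effective: Jun 28, 2028 + 18 days = Jul 16, 2028. That falls on a Sunday, so it rolls to the next business day, Monday, Jul 17, 2028.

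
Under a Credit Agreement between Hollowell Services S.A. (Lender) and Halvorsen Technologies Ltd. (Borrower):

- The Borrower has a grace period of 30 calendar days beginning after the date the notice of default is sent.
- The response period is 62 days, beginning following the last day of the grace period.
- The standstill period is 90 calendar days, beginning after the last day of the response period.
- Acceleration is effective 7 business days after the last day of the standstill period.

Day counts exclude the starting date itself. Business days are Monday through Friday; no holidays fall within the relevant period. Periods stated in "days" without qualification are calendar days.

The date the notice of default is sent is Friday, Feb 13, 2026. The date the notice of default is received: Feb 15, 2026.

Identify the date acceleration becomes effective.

Adding 30 calendar days to Feb 13, 2026 gives Mar 15, 2026, which is the last day of the grace period.
Adding 62 calendar days to Mar 15, 2026 gives May 16, 2026, which is the last day of the response period.
The last day of the standstill period: 90 calendar days after May 16, 2026 is Aug 14, 2026.
From Friday, Aug 14, 2026, 7 business days (Aug 17, Aug 18, Aug 19, Aug 20, Aug 21, Aug 24, Aug 25, skipping weekends) brings us to Tuesday, Aug 25, 2026, which is the date acceleration becomes effective.

Aug 25, 2026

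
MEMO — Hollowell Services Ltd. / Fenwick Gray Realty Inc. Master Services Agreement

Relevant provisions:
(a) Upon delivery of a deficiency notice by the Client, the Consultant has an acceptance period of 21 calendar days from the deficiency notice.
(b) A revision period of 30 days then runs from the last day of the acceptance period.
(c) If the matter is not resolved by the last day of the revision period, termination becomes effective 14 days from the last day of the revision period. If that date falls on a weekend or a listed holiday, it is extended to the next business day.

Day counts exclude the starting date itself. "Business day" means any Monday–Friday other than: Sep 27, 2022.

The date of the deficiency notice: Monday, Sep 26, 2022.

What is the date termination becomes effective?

Nov 30, 2022

The last day of the acceptance period: Sep 26, 2022 + 21 days = Oct 17, 2022.
The last day of the revision period: Oct 17, 2022 + 30 days = Nov 16, 2022.
The date termination becomes effective: Nov 16, 2022 + 14 days = Nov 30, 2022. Nov 30, 2022 is a Wednesday and is not a listed holiday, so no roll-forward applies.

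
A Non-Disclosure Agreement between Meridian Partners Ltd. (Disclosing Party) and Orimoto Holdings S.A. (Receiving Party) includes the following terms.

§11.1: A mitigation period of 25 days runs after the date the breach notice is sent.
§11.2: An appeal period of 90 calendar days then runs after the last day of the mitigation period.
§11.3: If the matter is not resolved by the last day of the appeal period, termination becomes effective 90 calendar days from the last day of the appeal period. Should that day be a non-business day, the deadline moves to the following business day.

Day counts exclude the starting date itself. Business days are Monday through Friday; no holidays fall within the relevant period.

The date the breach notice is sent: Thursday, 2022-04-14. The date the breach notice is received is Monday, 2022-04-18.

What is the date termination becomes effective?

2022-11-07

The last day of the mitigation period: 2022-04-14 + 25 days = 2022-05-09.
Adding 90 calendar days to 2022-05-09 gives 2022-08-07, which is the last day of the appeal period.
Adding 90 calendar days to 2022-08-07 gives 2022-11-05, which is the date termination becomes effective. That falls on a Saturday, so it rolls to the next business day, Monday, 2022-11-07.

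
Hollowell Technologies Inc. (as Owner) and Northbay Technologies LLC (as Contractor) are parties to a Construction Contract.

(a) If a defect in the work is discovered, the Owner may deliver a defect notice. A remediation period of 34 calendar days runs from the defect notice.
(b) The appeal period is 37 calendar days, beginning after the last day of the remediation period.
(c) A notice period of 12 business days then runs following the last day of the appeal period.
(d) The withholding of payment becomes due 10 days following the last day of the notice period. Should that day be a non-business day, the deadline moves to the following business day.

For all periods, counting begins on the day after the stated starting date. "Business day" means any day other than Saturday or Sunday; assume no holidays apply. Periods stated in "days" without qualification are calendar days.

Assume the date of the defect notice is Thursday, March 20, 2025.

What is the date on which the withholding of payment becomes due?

The last day of the remediation period: March 20, 2025 + 34 days = April 23, 2025.
The last day of the appeal period: April 23, 2025 + 37 days = May 30, 2025.
The last day of the notice period: counting 12 business days from Friday, May 30, 2025 (Jun 2, Jun 3, Jun 4, Jun 5, …, Jun 13, Jun 16, Jun 17, skipping weekends) reaches Tuesday, June 17, 2025.
The date on which the withholding of payment becomes due: June 17, 2025 + 10 days = June 27, 2025. June 27, 2025 is a Friday, so no roll-forward applies.

June 27, 2025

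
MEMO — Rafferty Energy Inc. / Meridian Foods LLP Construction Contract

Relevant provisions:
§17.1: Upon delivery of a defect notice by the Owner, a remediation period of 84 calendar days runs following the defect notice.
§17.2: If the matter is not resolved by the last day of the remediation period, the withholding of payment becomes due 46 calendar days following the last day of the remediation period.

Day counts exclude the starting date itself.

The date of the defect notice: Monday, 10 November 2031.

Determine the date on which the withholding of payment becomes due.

Adding 84 calendar days to 10 November 2031 gives 2 February 2032, which is the last day of the remediation period.
The date on which the withholding of payment becomes due: 2 February 2032 + 46 days = 19 March 2032.

19 March 2032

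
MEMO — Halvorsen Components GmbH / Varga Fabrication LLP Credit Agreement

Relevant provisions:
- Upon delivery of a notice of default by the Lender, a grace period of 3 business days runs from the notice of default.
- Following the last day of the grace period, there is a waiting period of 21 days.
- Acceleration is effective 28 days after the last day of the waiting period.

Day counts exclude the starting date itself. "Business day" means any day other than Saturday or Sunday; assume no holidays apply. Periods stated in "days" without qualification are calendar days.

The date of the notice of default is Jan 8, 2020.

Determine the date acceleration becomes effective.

The last day of the grace period: 3 business days after Wednesday, Jan 8, 2020, skipping weekends — Jan 9, Jan 10, Jan 13 — lands on Monday, Jan 13, 2020.
The last day of the waiting period: Jan 13, 2020 + 21 days = Feb 3, 2020.
The date acceleration becomes effective: 28 calendar days after Feb 3, 2020 is Mar 2, 2020.

Mar 2, 2020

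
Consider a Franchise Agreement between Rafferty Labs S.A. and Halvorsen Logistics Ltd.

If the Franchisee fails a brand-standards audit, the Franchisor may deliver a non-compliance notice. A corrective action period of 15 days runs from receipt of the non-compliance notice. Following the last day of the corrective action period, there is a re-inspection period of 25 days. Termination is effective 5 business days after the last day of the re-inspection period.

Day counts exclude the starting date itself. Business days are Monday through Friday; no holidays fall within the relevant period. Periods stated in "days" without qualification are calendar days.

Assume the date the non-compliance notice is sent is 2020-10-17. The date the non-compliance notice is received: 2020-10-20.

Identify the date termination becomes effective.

2020-12-04

The last day of the corrective action period: 15 calendar days after 2020-10-20 is 2020-11-04.
The last day of the re-inspection period: 25 calendar days after 2020-11-04 is 2020-11-29.
The date termination becomes effective: counting 5 business days from Sunday, 2020-11-29 (Nov 30, Dec 1, Dec 2, Dec 3, Dec 4, skipping weekends) reaches Friday, 2020-12-04.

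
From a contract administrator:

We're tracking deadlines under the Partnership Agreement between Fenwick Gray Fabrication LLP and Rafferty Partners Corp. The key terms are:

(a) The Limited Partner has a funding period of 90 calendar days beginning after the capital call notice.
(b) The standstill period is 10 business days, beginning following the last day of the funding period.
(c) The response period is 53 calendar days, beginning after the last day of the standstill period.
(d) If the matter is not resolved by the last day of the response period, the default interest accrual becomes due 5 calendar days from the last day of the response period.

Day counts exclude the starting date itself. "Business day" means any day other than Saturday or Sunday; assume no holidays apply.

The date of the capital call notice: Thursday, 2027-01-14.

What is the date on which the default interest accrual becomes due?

The last day of the funding period: 90 calendar days after 2027-01-14 is 2027-04-14.
From Wednesday, 2027-04-14, 10 business days (Apr 15, Apr 16, Apr 19, Apr 20, Apr 21, Apr 22, Apr 23, Apr 26, Apr 27, Apr 28, skipping weekends) brings us to Wednesday, 2027-04-28, which is the last day of the standstill period.
Adding 53 calendar days to 2027-04-28 gives 2027-06-20, which is the last day of the response period.
The date on which the default interest accrual becomes due: 2027-06-20 + 5 days = 2027-06-25.

2027-06-25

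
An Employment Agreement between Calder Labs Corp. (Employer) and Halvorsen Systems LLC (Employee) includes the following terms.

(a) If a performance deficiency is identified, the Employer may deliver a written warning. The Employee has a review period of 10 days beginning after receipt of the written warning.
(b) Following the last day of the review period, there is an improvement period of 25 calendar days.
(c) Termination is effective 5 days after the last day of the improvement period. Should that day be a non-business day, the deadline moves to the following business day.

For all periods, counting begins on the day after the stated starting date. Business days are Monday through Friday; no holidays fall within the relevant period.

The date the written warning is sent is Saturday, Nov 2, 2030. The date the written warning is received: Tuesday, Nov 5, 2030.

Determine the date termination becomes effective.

Adding 10 calendar days to Nov 5, 2030 gives Nov 15, 2030, which is the last day of the review period.
The last day of the improvement period: 25 calendar days after Nov 15, 2030 is Dec 10, 2030.
Adding 5 calendar days to Dec 10, 2030 gives Dec 15, 2030, which is the date termination becomes effective. That falls on a Sunday, so it rolls to the next business day, Monday, Dec 16, 2030.

Dec 16, 2030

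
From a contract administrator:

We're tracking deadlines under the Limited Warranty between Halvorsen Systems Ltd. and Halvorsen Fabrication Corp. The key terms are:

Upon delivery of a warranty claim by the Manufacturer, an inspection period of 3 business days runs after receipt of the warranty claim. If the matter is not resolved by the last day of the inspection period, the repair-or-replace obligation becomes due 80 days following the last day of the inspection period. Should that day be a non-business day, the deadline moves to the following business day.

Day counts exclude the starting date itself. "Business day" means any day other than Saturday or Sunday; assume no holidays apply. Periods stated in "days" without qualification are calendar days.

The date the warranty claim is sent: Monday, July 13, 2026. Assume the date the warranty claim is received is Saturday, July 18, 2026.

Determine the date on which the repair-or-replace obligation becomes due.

October 12, 2026

The last day of the inspection period: counting 3 business days from Saturday, July 18, 2026 (Jul 20, Jul 21, Jul 22, skipping weekends) reaches Wednesday, July 22, 2026.
Adding 80 calendar days to July 22, 2026 gives October 10, 2026, which is the date on which the repair-or-replace obligation becomes due. That falls on a Saturday, so it rolls to the next business day, Monday, October 12, 2026.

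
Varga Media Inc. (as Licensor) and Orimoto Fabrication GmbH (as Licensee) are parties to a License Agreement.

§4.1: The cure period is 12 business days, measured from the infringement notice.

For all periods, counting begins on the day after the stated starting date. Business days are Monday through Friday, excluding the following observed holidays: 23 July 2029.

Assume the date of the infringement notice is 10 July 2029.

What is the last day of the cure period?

27 July 2029

The last day of the cure period: counting 12 business days from Tuesday, 10 July 2029 (Jul 11, Jul 12, Jul 13, Jul 16, …, Jul 25, Jul 26, Jul 27, skipping weekends and the listed holiday on Jul 23) reaches Friday, 27 July 2029.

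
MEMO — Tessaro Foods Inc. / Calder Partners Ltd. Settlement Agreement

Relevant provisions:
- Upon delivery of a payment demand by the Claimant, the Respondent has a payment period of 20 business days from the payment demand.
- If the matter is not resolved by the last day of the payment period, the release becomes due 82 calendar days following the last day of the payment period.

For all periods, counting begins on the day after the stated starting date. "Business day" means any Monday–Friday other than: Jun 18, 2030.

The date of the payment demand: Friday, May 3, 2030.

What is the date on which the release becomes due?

Aug 21, 2030

The last day of the payment period: counting 20 business days from Friday, May 3, 2030 (May 6, May 7, May 8, May 9, …, May 29, May 30, May 31, skipping weekends) reaches Friday, May 31, 2030.
The date on which the release becomes due: May 31, 2030 + 82 days = Aug 21, 2030.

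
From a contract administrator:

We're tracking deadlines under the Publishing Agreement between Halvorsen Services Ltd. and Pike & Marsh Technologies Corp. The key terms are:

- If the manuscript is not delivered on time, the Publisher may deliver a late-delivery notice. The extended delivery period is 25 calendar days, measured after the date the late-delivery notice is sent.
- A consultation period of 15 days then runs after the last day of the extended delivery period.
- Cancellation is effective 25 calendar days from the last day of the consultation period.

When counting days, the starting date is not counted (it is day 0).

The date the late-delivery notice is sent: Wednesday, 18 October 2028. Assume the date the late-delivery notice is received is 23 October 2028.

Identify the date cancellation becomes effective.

22 December 2028

The last day of the extended delivery period: 18 October 2028 + 25 days = 12 November 2028.
The last day of the consultation period: 15 calendar days after 12 November 2028 is 27 November 2028.
Adding 25 calendar days to 27 November 2028 gives 22 December 2028, which is the date cancellation becomes effective.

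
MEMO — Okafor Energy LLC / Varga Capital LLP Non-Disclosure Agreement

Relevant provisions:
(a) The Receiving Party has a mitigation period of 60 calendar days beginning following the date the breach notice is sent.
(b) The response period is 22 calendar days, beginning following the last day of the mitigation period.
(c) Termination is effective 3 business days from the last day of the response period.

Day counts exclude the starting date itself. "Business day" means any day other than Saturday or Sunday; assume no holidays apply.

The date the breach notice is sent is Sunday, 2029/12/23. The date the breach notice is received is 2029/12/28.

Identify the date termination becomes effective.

Adding 60 calendar days to 2029/12/23 gives 2030/02/21, which is the last day of the mitigation period.
The last day of the response period: 2030/02/21 + 22 days = 2030/03/15.
The date termination becomes effective: counting 3 business days from Friday, 2030/03/15 (Mar 18, Mar 19, Mar 20, skipping weekends) reaches Wednesday, 2030/03/20.

2030/03/20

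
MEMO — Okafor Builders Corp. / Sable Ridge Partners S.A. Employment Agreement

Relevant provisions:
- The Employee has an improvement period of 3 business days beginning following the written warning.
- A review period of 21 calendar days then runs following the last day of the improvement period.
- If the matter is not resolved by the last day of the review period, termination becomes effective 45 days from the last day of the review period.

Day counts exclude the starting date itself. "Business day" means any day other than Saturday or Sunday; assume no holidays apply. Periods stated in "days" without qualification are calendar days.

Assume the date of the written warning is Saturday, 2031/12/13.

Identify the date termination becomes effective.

2032/02/21

From Saturday, 2031/12/13, 3 business days (Dec 15, Dec 16, Dec 17, skipping weekends) brings us to Wednesday, 2031/12/17, which is the last day of the improvement period.
The last day of the review period: 2031/12/17 + 21 days = 2032/01/07.
Adding 45 calendar days to 2032/01/07 gives 2032/02/21, which is the date termination becomes effective.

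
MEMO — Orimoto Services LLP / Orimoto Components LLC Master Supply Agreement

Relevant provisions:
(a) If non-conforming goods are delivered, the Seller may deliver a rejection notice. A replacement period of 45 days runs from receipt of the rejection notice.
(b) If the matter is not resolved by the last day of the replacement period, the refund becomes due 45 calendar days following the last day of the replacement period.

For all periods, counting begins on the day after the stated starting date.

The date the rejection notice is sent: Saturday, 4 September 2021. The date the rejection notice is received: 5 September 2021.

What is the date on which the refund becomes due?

4 December 2021

Adding 45 calendar days to 5 September 2021 gives 20 October 2021, which is the last day of the replacement period.
The date on which the refund becomes due: 45 calendar days after 20 October 2021 is 4 December 2021.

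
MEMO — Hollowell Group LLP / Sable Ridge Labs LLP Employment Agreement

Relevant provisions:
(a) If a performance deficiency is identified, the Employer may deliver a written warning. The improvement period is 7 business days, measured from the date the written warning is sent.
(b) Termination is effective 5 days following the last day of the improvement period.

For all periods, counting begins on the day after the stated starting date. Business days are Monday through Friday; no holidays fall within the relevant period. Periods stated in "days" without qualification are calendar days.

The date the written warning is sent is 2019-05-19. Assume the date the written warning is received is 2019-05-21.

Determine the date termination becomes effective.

The last day of the improvement period: counting 7 business days from Sunday, 2019-05-19 (May 20, May 21, May 22, May 23, May 24, May 27, May 28, skipping weekends) reaches Tuesday, 2019-05-28.
Adding 5 calendar days to 2019-05-28 gives 2019-06-02, which is the date termination becomes effective.

2019-06-02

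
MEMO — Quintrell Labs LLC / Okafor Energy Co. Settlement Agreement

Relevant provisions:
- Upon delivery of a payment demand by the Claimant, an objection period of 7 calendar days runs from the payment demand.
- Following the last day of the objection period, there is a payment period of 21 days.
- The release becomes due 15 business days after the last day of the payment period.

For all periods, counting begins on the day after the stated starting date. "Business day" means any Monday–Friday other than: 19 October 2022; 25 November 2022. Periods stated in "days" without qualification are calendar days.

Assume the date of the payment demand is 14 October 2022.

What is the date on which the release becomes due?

The last day of the objection period: 14 October 2022 + 7 days = 21 October 2022.
The last day of the payment period: 21 calendar days after 21 October 2022 is 11 November 2022.
The date on which the release becomes due: counting 15 business days from Friday, 11 November 2022 (Nov 14, Nov 15, Nov 16, Nov 17, …, Dec 1, Dec 2, Dec 5, skipping weekends and the listed holiday on Nov 25) reaches Monday, 5 December 2022.

5 December 2022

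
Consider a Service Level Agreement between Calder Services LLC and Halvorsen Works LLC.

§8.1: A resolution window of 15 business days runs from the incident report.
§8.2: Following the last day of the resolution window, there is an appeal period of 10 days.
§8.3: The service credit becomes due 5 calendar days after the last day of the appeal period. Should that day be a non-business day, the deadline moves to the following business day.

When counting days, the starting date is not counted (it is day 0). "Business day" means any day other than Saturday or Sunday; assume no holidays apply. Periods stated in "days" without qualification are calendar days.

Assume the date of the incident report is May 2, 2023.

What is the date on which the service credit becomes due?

The last day of the resolution window: counting 15 business days from Tuesday, May 2, 2023 (May 3, May 4, May 5, May 8, …, May 19, May 22, May 23, skipping weekends) reaches Tuesday, May 23, 2023.
Adding 10 calendar days to May 23, 2023 gives Jun 2, 2023, which is the last day of the appeal period.
Adding 5 calendar days to Jun 2, 2023 gives Jun 7, 2023, which is the date on which the service credit becomes due. Jun 7, 2023 is a Wednesday, so no roll-forward applies.

Jun 7, 2023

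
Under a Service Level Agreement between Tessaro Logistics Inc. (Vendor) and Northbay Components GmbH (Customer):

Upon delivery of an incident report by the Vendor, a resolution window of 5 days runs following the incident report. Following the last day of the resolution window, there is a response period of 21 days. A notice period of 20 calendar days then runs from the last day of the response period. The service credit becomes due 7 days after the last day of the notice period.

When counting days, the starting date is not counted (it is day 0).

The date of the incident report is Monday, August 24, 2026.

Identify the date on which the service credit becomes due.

The last day of the resolution window: August 24, 2026 + 5 days = August 29, 2026.
Adding 21 calendar days to August 29, 2026 gives September 19, 2026, which is the last day of the response period.
Adding 20 calendar days to September 19, 2026 gives October 9, 2026, which is the last day of the notice period.
The date on which the service credit becomes due: 7 calendar days after October 9, 2026 is October 16, 2026.

October 16, 2026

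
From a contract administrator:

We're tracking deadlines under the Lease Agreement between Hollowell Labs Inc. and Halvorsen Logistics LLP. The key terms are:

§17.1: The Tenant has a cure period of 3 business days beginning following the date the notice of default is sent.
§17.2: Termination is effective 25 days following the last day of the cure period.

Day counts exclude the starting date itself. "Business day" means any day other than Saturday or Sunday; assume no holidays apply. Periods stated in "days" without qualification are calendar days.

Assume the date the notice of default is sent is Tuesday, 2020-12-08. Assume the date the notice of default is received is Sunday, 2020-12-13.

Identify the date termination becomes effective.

2021-01-05

The last day of the cure period: 3 business days after Tuesday, 2020-12-08, skipping weekends — Dec 9, Dec 10, Dec 11 — lands on Friday, 2020-12-11.
Adding 25 calendar days to 2020-12-11 gives 2021-01-05, which is the date termination becomes effective.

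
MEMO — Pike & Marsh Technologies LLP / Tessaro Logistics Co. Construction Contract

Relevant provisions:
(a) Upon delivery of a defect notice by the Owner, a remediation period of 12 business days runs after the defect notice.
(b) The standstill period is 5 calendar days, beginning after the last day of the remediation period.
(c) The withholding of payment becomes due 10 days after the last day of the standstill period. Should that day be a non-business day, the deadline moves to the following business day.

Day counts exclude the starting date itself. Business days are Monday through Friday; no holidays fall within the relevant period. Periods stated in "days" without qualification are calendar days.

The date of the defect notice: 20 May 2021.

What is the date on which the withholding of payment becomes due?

The last day of the remediation period: counting 12 business days from Thursday, 20 May 2021 (May 21, May 24, May 25, May 26, …, Jun 3, Jun 4, Jun 7, skipping weekends) reaches Monday, 7 June 2021.
The last day of the standstill period: 7 June 2021 + 5 days = 12 June 2021.
The date on which the withholding of payment becomes due: 12 June 2021 + 10 days = 22 June 2021. 22 June 2021 is a Tuesday, so no roll-forward applies.

22 June 2021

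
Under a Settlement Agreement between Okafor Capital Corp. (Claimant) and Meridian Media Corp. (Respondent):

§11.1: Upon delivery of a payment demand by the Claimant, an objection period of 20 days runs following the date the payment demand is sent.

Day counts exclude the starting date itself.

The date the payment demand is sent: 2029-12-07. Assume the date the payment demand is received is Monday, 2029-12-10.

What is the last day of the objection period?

The last day of the objection period: 2029-12-07 + 20 days = 2029-12-27.

2029-12-27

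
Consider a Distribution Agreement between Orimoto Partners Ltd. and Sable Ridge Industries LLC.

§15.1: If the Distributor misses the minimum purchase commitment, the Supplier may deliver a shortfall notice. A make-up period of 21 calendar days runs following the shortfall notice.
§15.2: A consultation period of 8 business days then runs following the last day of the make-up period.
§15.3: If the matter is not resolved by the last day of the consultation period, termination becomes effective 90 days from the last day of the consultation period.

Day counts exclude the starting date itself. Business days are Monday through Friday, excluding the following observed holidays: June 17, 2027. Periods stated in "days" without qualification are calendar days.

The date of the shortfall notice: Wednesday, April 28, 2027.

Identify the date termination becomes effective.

The last day of the make-up period: 21 calendar days after April 28, 2027 is May 19, 2027.
The last day of the consultation period: counting 8 business days from Wednesday, May 19, 2027 (May 20, May 21, May 24, May 25, May 26, May 27, May 28, May 31, skipping weekends) reaches Monday, May 31, 2027.
Adding 90 calendar days to May 31, 2027 gives August 29, 2027, which is the date termination becomes effective.

August 29, 2027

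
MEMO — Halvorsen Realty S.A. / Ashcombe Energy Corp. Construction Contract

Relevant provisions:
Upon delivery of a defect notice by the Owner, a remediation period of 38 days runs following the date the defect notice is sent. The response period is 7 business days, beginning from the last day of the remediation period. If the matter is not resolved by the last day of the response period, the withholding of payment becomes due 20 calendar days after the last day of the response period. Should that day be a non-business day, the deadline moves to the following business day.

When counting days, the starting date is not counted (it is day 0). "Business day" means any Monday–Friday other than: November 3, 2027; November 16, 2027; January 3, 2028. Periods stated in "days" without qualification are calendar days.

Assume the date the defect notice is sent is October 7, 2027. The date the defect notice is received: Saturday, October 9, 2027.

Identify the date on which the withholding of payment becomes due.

December 14, 2027

Adding 38 calendar days to October 7, 2027 gives November 14, 2027, which is the last day of the remediation period.
The last day of the response period: 7 business days after Sunday, November 14, 2027, skipping weekends and the listed holiday on Nov 16 — Nov 15, Nov 17, Nov 18, Nov 19, Nov 22, Nov 23, Nov 24 — lands on Wednesday, November 24, 2027.
The date on which the withholding of payment becomes due: November 24, 2027 + 20 days = December 14, 2027. December 14, 2027 is a Tuesday and is not a listed holiday, so no roll-forward applies.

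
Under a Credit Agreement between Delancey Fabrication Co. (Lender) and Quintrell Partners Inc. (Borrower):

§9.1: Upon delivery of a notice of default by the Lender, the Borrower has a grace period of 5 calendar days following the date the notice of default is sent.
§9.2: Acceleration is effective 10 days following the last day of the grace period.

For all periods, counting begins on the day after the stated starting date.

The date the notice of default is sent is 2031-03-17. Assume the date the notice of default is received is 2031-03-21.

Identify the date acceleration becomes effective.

2031-04-01

The last day of the grace period: 5 calendar days after 2031-03-17 is 2031-03-22.
The date acceleration becomes effective: 10 calendar days after 2031-03-22 is 2031-04-01.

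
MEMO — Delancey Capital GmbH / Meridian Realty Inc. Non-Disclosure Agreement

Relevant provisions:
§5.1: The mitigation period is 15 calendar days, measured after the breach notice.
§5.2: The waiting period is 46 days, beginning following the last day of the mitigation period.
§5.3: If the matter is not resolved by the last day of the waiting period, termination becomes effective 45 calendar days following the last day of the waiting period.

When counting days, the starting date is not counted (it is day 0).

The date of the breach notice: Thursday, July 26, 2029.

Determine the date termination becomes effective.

The last day of the mitigation period: July 26, 2029 + 15 days = August 10, 2029.
The last day of the waiting period: 46 calendar days after August 10, 2029 is September 25, 2029.
The date termination becomes effective: 45 calendar days after September 25, 2029 is November 9, 2029.

November 9, 2029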